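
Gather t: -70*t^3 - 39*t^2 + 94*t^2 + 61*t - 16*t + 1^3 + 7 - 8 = -70*t^3 + 55*t^2 + 45*t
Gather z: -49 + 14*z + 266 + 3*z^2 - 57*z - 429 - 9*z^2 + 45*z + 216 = -6*z^2 + 2*z + 4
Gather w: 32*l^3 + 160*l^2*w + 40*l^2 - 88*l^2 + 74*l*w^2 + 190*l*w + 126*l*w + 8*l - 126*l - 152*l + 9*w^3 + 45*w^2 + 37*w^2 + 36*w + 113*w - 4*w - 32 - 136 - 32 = 32*l^3 - 48*l^2 - 270*l + 9*w^3 + w^2*(74*l + 82) + w*(160*l^2 + 316*l + 145) - 200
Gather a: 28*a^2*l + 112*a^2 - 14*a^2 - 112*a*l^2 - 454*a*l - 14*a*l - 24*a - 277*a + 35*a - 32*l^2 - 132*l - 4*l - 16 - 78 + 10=a^2*(28*l + 98) + a*(-112*l^2 - 468*l - 266) - 32*l^2 - 136*l - 84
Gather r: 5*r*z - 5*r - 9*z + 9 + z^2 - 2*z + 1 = r*(5*z - 5) + z^2 - 11*z + 10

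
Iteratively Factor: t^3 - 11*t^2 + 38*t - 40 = (t - 4)*(t^2 - 7*t + 10) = (t - 5)*(t - 4)*(t - 2)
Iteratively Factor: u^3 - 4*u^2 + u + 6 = (u + 1)*(u^2 - 5*u + 6) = (u - 2)*(u + 1)*(u - 3)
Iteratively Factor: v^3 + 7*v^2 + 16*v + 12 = (v + 3)*(v^2 + 4*v + 4) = (v + 2)*(v + 3)*(v + 2)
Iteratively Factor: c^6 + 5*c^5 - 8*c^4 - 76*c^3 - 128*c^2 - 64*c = (c + 2)*(c^5 + 3*c^4 - 14*c^3 - 48*c^2 - 32*c) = (c - 4)*(c + 2)*(c^4 + 7*c^3 + 14*c^2 + 8*c) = c*(c - 4)*(c + 2)*(c^3 + 7*c^2 + 14*c + 8) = c*(c - 4)*(c + 2)^2*(c^2 + 5*c + 4) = c*(c - 4)*(c + 2)^2*(c + 4)*(c + 1)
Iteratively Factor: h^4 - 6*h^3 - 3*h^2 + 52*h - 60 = (h - 2)*(h^3 - 4*h^2 - 11*h + 30) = (h - 2)^2*(h^2 - 2*h - 15) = (h - 5)*(h - 2)^2*(h + 3)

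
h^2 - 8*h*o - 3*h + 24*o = (h - 3)*(h - 8*o)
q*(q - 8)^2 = q^3 - 16*q^2 + 64*q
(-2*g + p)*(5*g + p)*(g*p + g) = -10*g^3*p - 10*g^3 + 3*g^2*p^2 + 3*g^2*p + g*p^3 + g*p^2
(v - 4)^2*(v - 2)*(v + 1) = v^4 - 9*v^3 + 22*v^2 - 32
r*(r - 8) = r^2 - 8*r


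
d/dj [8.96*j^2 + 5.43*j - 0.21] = 17.92*j + 5.43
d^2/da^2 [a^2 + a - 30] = 2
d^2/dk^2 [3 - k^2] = -2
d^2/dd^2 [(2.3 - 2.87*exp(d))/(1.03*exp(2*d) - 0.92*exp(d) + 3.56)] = (-3.044783*exp(4*d) + 7.040668*exp(3*d) + 56.603856*exp(2*d) - 41.187664*exp(d) - 28.840272)*exp(d)/(1.092727*exp(6*d) - 2.928084*exp(5*d) + 13.945788*exp(4*d) - 21.019424*exp(3*d) + 48.200976*exp(2*d) - 34.979136*exp(d) + 45.118016)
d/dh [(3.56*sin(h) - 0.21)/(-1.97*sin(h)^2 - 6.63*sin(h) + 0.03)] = (7.0132*sin(h)^2 - 0.827400000000001*sin(h) - 1.2855)*cos(h)/(3.8809*sin(h)^4 + 26.1222*sin(h)^3 + 43.8387*sin(h)^2 - 0.3978*sin(h) + 0.0009)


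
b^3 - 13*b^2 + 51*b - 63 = (b - 7)*(b - 3)^2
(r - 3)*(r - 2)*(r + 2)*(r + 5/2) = r^4 - r^3/2 - 23*r^2/2 + 2*r + 30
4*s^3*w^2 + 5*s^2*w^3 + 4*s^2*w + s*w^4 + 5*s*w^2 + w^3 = w*(s + w)*(4*s + w)*(s*w + 1)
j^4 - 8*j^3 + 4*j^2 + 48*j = j*(j - 6)*(j - 4)*(j + 2)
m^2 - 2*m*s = m*(m - 2*s)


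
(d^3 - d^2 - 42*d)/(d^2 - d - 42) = d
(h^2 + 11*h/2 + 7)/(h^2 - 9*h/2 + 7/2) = (2*h^2 + 11*h + 14)/(2*h^2 - 9*h + 7)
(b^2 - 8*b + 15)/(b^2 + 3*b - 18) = (b - 5)/(b + 6)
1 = 1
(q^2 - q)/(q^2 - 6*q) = (q - 1)/(q - 6)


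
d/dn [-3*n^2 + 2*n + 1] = 2 - 6*n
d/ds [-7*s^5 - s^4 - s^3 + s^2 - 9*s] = -35*s^4 - 4*s^3 - 3*s^2 + 2*s - 9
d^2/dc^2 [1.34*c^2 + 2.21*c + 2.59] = 2.68000000000000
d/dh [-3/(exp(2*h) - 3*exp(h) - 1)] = (6*exp(h) - 9)*exp(h)/(-exp(2*h) + 3*exp(h) + 1)^2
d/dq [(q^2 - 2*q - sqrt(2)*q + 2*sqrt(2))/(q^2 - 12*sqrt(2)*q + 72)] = (-11*sqrt(2)*q^2 + 2*q^2 - 4*sqrt(2)*q + 144*q - 72*sqrt(2) - 96)/(q^4 - 24*sqrt(2)*q^3 + 432*q^2 - 1728*sqrt(2)*q + 5184)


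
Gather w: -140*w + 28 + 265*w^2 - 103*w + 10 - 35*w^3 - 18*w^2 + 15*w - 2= -35*w^3 + 247*w^2 - 228*w + 36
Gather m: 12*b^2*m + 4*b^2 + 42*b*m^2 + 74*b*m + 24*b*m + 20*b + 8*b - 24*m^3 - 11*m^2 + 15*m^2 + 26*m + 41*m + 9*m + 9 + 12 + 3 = 4*b^2 + 28*b - 24*m^3 + m^2*(42*b + 4) + m*(12*b^2 + 98*b + 76) + 24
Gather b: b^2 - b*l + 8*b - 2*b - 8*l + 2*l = b^2 + b*(6 - l) - 6*l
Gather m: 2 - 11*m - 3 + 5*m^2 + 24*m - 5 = 5*m^2 + 13*m - 6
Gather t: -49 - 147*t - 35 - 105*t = -252*t - 84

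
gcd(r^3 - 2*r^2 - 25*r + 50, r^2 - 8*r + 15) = r - 5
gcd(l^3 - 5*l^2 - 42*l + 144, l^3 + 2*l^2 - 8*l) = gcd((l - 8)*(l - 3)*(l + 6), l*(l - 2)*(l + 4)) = 1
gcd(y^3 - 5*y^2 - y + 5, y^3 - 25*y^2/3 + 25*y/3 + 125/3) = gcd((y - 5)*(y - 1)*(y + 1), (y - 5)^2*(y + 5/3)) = y - 5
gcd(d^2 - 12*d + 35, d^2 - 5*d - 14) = d - 7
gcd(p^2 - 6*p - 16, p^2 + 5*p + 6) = p + 2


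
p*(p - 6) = p^2 - 6*p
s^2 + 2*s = s*(s + 2)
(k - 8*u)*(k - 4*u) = k^2 - 12*k*u + 32*u^2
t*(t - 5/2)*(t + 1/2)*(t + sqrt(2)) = t^4 - 2*t^3 + sqrt(2)*t^3 - 2*sqrt(2)*t^2 - 5*t^2/4 - 5*sqrt(2)*t/4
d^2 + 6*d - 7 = (d - 1)*(d + 7)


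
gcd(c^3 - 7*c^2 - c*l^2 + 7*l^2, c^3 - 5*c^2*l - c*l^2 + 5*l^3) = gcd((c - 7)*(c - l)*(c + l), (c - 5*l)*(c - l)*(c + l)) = c^2 - l^2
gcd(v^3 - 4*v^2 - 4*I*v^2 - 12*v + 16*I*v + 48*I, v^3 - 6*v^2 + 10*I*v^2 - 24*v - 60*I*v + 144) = v - 6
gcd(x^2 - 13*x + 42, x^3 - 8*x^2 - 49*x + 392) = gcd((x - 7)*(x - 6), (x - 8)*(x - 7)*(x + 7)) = x - 7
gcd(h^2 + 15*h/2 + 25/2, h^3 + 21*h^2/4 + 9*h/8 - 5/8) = h + 5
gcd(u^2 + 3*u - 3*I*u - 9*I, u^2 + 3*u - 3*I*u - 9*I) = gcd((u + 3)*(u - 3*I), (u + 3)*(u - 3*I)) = u^2 + u*(3 - 3*I) - 9*I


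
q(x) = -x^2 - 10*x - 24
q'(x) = -2*x - 10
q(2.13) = -49.84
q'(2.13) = -14.26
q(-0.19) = -22.14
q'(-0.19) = -9.62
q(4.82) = -95.43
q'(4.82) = -19.64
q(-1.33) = -12.47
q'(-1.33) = -7.34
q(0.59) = -30.25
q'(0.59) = -11.18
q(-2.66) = -4.48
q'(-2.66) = -4.68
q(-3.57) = -1.04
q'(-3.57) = -2.86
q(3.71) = -74.86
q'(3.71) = -17.42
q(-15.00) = -99.00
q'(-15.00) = 20.00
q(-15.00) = -99.00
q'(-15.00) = 20.00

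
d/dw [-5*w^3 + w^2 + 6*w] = -15*w^2 + 2*w + 6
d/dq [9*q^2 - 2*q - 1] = 18*q - 2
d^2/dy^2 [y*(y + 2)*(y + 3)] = 6*y + 10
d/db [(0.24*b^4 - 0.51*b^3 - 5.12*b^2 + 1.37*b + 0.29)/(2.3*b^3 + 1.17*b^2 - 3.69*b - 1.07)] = (0.552*b^6 + 0.5616*b^5 + 8.5225*b^4 - 3.5654*b^3 + 16.926*b^2 + 10.2782*b - 0.3958)/(5.29*b^6 + 5.382*b^5 - 15.6051*b^4 - 13.5566*b^3 + 11.1123*b^2 + 7.8966*b + 1.1449)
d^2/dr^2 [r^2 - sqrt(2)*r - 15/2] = 2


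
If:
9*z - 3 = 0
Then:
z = 1/3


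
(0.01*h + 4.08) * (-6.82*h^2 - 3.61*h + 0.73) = -0.0682*h^3 - 27.8617*h^2 - 14.7215*h + 2.9784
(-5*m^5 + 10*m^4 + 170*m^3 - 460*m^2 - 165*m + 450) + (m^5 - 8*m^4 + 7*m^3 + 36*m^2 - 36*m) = -4*m^5 + 2*m^4 + 177*m^3 - 424*m^2 - 201*m + 450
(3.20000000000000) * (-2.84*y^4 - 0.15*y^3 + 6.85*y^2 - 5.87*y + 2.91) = -9.088*y^4 - 0.48*y^3 + 21.92*y^2 - 18.784*y + 9.312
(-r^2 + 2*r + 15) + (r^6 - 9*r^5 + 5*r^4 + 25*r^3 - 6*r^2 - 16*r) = r^6 - 9*r^5 + 5*r^4 + 25*r^3 - 7*r^2 - 14*r + 15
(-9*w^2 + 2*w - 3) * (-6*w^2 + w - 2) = 54*w^4 - 21*w^3 + 38*w^2 - 7*w + 6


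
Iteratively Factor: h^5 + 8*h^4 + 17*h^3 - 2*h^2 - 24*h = (h)*(h^4 + 8*h^3 + 17*h^2 - 2*h - 24) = h*(h + 4)*(h^3 + 4*h^2 + h - 6) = h*(h + 3)*(h + 4)*(h^2 + h - 2) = h*(h - 1)*(h + 3)*(h + 4)*(h + 2)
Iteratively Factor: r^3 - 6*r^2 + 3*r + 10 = (r + 1)*(r^2 - 7*r + 10) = (r - 2)*(r + 1)*(r - 5)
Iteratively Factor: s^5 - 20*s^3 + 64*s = (s - 2)*(s^4 + 2*s^3 - 16*s^2 - 32*s) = (s - 4)*(s - 2)*(s^3 + 6*s^2 + 8*s) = (s - 4)*(s - 2)*(s + 4)*(s^2 + 2*s) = s*(s - 4)*(s - 2)*(s + 4)*(s + 2)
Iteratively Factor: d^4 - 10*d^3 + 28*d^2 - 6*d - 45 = (d + 1)*(d^3 - 11*d^2 + 39*d - 45) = (d - 3)*(d + 1)*(d^2 - 8*d + 15) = (d - 3)^2*(d + 1)*(d - 5)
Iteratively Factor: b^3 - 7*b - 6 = (b + 2)*(b^2 - 2*b - 3) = (b + 1)*(b + 2)*(b - 3)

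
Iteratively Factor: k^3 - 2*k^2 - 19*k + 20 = (k + 4)*(k^2 - 6*k + 5) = (k - 5)*(k + 4)*(k - 1)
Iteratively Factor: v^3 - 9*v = (v + 3)*(v^2 - 3*v) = (v - 3)*(v + 3)*(v)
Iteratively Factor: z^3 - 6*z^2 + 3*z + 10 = (z + 1)*(z^2 - 7*z + 10) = (z - 2)*(z + 1)*(z - 5)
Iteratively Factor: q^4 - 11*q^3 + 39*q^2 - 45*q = (q - 3)*(q^3 - 8*q^2 + 15*q) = (q - 3)^2*(q^2 - 5*q) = (q - 5)*(q - 3)^2*(q)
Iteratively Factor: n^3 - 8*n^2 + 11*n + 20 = (n + 1)*(n^2 - 9*n + 20) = (n - 4)*(n + 1)*(n - 5)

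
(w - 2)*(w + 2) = w^2 - 4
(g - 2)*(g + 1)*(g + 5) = g^3 + 4*g^2 - 7*g - 10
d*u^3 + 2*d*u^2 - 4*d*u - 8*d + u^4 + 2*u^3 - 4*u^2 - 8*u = (d + u)*(u - 2)*(u + 2)^2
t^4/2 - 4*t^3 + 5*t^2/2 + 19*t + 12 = (t/2 + 1/2)*(t - 6)*(t - 4)*(t + 1)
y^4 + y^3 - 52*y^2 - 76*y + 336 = (y - 7)*(y - 2)*(y + 4)*(y + 6)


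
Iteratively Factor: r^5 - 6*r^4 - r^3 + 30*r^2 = (r + 2)*(r^4 - 8*r^3 + 15*r^2) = r*(r + 2)*(r^3 - 8*r^2 + 15*r) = r*(r - 3)*(r + 2)*(r^2 - 5*r) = r^2*(r - 3)*(r + 2)*(r - 5)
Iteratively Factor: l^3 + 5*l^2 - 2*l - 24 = (l + 3)*(l^2 + 2*l - 8) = (l + 3)*(l + 4)*(l - 2)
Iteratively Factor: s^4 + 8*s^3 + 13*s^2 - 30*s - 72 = (s + 3)*(s^3 + 5*s^2 - 2*s - 24) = (s + 3)*(s + 4)*(s^2 + s - 6) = (s + 3)^2*(s + 4)*(s - 2)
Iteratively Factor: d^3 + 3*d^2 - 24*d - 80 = (d - 5)*(d^2 + 8*d + 16) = (d - 5)*(d + 4)*(d + 4)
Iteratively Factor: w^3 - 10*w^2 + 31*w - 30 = (w - 2)*(w^2 - 8*w + 15) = (w - 5)*(w - 2)*(w - 3)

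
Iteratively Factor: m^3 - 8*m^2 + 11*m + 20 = (m + 1)*(m^2 - 9*m + 20) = (m - 4)*(m + 1)*(m - 5)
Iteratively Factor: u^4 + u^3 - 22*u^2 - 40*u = (u - 5)*(u^3 + 6*u^2 + 8*u) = (u - 5)*(u + 2)*(u^2 + 4*u) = (u - 5)*(u + 2)*(u + 4)*(u)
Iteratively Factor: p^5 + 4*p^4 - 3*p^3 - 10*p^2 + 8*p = (p - 1)*(p^4 + 5*p^3 + 2*p^2 - 8*p) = (p - 1)*(p + 2)*(p^3 + 3*p^2 - 4*p) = p*(p - 1)*(p + 2)*(p^2 + 3*p - 4) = p*(p - 1)^2*(p + 2)*(p + 4)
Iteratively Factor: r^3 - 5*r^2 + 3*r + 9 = (r - 3)*(r^2 - 2*r - 3) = (r - 3)*(r + 1)*(r - 3)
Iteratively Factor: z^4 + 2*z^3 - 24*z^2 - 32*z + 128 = (z - 4)*(z^3 + 6*z^2 - 32) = (z - 4)*(z + 4)*(z^2 + 2*z - 8) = (z - 4)*(z - 2)*(z + 4)*(z + 4)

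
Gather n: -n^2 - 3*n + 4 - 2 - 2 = -n^2 - 3*n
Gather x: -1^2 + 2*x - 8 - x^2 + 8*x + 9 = -x^2 + 10*x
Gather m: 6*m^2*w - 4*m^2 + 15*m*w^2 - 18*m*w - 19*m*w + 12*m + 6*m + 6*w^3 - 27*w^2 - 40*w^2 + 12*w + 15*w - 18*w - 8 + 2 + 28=m^2*(6*w - 4) + m*(15*w^2 - 37*w + 18) + 6*w^3 - 67*w^2 + 9*w + 22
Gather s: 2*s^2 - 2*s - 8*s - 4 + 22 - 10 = 2*s^2 - 10*s + 8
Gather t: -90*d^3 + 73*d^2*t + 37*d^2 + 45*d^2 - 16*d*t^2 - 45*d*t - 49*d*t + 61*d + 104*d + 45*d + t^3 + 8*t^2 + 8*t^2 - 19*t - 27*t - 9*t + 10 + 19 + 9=-90*d^3 + 82*d^2 + 210*d + t^3 + t^2*(16 - 16*d) + t*(73*d^2 - 94*d - 55) + 38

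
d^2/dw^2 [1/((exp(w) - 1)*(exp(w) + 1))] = 4*(exp(2*w) + 1)*exp(2*w)/(exp(6*w) - 3*exp(4*w) + 3*exp(2*w) - 1)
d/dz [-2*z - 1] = -2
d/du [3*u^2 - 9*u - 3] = 6*u - 9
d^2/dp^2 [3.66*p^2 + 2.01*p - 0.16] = 7.32000000000000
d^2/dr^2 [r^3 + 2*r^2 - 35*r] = 6*r + 4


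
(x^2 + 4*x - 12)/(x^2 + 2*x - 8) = (x + 6)/(x + 4)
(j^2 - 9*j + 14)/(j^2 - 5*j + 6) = (j - 7)/(j - 3)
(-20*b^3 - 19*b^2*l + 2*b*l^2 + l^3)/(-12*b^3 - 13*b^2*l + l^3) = (5*b + l)/(3*b + l)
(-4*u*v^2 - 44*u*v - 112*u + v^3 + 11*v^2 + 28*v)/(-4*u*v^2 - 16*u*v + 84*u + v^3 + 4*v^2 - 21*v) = (v + 4)/(v - 3)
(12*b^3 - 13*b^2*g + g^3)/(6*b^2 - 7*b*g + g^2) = (12*b^2 - b*g - g^2)/(6*b - g)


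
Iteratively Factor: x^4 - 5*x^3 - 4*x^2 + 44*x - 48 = (x - 2)*(x^3 - 3*x^2 - 10*x + 24) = (x - 4)*(x - 2)*(x^2 + x - 6) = (x - 4)*(x - 2)^2*(x + 3)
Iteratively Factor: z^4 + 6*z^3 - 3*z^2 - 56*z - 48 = (z + 4)*(z^3 + 2*z^2 - 11*z - 12) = (z + 4)^2*(z^2 - 2*z - 3) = (z - 3)*(z + 4)^2*(z + 1)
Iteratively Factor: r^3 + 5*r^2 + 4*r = (r + 1)*(r^2 + 4*r) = r*(r + 1)*(r + 4)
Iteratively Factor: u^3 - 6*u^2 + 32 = (u - 4)*(u^2 - 2*u - 8) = (u - 4)*(u + 2)*(u - 4)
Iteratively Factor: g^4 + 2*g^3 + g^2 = (g)*(g^3 + 2*g^2 + g) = g*(g + 1)*(g^2 + g) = g*(g + 1)^2*(g)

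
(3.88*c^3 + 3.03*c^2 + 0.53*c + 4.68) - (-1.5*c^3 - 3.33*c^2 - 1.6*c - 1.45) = 5.38*c^3 + 6.36*c^2 + 2.13*c + 6.13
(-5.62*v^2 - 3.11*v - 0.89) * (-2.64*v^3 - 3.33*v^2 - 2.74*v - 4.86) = 14.8368*v^5 + 26.925*v^4 + 28.1047*v^3 + 38.7983*v^2 + 17.5532*v + 4.3254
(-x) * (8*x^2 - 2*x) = -8*x^3 + 2*x^2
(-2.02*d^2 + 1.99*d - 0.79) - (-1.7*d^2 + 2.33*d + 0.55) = -0.32*d^2 - 0.34*d - 1.34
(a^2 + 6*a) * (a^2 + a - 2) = a^4 + 7*a^3 + 4*a^2 - 12*a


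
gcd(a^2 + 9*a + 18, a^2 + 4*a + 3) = a + 3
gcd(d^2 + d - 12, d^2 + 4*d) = d + 4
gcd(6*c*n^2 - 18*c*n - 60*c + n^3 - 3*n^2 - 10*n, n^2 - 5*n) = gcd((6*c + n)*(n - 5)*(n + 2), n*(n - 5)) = n - 5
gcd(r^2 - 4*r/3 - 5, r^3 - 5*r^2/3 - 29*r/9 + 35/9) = r + 5/3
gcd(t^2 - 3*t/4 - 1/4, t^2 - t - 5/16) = t + 1/4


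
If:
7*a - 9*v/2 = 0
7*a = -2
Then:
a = -2/7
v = -4/9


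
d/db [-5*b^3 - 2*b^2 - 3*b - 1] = -15*b^2 - 4*b - 3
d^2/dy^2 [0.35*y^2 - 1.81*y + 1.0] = 0.700000000000000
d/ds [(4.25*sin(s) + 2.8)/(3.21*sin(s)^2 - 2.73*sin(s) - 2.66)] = (-17.976*sin(s) + 6.82125*cos(2*s) - 10.48225)*cos(s)/(-3.21*sin(s)^2 + 2.73*sin(s) + 2.66)^2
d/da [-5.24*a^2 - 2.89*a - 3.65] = -10.48*a - 2.89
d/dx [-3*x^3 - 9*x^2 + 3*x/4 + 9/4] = -9*x^2 - 18*x + 3/4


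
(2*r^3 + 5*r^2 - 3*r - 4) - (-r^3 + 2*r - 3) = 3*r^3 + 5*r^2 - 5*r - 1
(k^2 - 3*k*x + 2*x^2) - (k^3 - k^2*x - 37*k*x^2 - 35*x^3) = -k^3 + k^2*x + k^2 + 37*k*x^2 - 3*k*x + 35*x^3 + 2*x^2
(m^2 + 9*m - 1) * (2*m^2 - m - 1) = 2*m^4 + 17*m^3 - 12*m^2 - 8*m + 1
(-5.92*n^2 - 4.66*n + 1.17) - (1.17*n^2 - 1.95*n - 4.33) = -7.09*n^2 - 2.71*n + 5.5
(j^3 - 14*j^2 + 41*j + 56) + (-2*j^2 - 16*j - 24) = j^3 - 16*j^2 + 25*j + 32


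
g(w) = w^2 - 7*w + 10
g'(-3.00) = -13.00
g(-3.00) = 40.00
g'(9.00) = 11.00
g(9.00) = 28.00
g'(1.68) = -3.64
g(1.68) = 1.06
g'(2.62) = -1.76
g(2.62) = -1.48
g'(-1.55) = -10.10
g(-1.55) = 23.25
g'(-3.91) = -14.82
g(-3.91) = 52.66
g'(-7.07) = -21.14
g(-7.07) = 109.47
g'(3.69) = 0.38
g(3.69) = -2.21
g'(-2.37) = -11.74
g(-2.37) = 32.21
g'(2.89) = -1.22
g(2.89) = -1.88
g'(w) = 2*w - 7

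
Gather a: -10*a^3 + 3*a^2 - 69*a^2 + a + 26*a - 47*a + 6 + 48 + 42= -10*a^3 - 66*a^2 - 20*a + 96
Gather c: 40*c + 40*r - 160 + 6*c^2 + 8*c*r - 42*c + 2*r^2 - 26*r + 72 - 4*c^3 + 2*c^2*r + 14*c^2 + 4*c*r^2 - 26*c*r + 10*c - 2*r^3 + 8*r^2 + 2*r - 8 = -4*c^3 + c^2*(2*r + 20) + c*(4*r^2 - 18*r + 8) - 2*r^3 + 10*r^2 + 16*r - 96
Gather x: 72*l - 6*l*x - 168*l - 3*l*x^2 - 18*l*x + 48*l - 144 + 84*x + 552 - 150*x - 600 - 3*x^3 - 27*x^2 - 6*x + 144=-48*l - 3*x^3 + x^2*(-3*l - 27) + x*(-24*l - 72) - 48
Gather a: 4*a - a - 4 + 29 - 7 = 3*a + 18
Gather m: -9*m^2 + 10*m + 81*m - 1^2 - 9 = -9*m^2 + 91*m - 10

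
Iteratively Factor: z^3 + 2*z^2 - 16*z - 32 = (z - 4)*(z^2 + 6*z + 8) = (z - 4)*(z + 2)*(z + 4)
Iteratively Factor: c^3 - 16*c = (c + 4)*(c^2 - 4*c) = (c - 4)*(c + 4)*(c)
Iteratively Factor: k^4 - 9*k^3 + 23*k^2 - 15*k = (k - 3)*(k^3 - 6*k^2 + 5*k) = (k - 5)*(k - 3)*(k^2 - k) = k*(k - 5)*(k - 3)*(k - 1)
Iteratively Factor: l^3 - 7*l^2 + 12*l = (l - 4)*(l^2 - 3*l) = (l - 4)*(l - 3)*(l)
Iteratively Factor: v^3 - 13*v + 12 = (v - 3)*(v^2 + 3*v - 4) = (v - 3)*(v + 4)*(v - 1)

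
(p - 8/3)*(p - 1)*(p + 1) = p^3 - 8*p^2/3 - p + 8/3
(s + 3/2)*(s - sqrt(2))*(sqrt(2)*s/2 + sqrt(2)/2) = sqrt(2)*s^3/2 - s^2 + 5*sqrt(2)*s^2/4 - 5*s/2 + 3*sqrt(2)*s/4 - 3/2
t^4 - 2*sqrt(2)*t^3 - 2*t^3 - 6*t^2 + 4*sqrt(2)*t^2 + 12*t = t*(t - 2)*(t - 3*sqrt(2))*(t + sqrt(2))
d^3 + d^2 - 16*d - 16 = (d - 4)*(d + 1)*(d + 4)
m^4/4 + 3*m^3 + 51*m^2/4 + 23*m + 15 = (m/4 + 1/2)*(m + 2)*(m + 3)*(m + 5)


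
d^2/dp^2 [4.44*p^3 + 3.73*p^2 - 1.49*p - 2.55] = 26.64*p + 7.46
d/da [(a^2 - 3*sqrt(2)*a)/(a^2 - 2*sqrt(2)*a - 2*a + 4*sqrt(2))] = (-2*a^2 + sqrt(2)*a^2 + 8*sqrt(2)*a - 24)/(a^4 - 4*sqrt(2)*a^3 - 4*a^3 + 12*a^2 + 16*sqrt(2)*a^2 - 32*a - 16*sqrt(2)*a + 32)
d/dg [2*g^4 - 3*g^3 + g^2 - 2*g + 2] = 8*g^3 - 9*g^2 + 2*g - 2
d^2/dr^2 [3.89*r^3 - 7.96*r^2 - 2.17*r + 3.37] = 23.34*r - 15.92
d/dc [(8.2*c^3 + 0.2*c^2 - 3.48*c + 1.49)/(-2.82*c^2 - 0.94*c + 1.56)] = (-23.124*c^4 - 15.416*c^3 + 28.3744*c^2 + 9.0276*c - 4.0282)/(7.9524*c^4 + 5.3016*c^3 - 7.9148*c^2 - 2.9328*c + 2.4336)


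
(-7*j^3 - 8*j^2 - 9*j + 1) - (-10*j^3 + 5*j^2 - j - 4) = 3*j^3 - 13*j^2 - 8*j + 5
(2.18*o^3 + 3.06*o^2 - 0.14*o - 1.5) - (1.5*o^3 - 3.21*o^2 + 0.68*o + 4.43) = 0.68*o^3 + 6.27*o^2 - 0.82*o - 5.93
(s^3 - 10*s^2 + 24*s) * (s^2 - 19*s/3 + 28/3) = s^5 - 49*s^4/3 + 290*s^3/3 - 736*s^2/3 + 224*s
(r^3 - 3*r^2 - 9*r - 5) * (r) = r^4 - 3*r^3 - 9*r^2 - 5*r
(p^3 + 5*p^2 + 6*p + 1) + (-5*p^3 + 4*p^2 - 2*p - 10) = -4*p^3 + 9*p^2 + 4*p - 9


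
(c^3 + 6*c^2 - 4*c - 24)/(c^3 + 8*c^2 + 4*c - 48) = (c + 2)/(c + 4)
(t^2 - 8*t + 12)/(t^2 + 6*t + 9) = (t^2 - 8*t + 12)/(t^2 + 6*t + 9)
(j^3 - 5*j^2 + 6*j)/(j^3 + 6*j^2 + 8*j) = (j^2 - 5*j + 6)/(j^2 + 6*j + 8)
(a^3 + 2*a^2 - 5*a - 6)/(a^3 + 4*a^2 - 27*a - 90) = (a^2 - a - 2)/(a^2 + a - 30)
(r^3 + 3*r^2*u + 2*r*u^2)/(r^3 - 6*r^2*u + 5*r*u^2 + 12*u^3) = r*(r + 2*u)/(r^2 - 7*r*u + 12*u^2)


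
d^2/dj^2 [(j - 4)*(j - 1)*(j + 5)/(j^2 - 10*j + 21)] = 4*(29*j^3 - 285*j^2 + 1023*j - 1415)/(j^6 - 30*j^5 + 363*j^4 - 2260*j^3 + 7623*j^2 - 13230*j + 9261)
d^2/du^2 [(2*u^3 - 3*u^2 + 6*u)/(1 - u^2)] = 2*(-8*u^3 + 9*u^2 - 24*u + 3)/(u^6 - 3*u^4 + 3*u^2 - 1)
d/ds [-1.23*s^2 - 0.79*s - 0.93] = -2.46*s - 0.79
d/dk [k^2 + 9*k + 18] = 2*k + 9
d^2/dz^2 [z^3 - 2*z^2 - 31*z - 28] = 6*z - 4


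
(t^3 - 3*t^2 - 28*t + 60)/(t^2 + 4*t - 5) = (t^2 - 8*t + 12)/(t - 1)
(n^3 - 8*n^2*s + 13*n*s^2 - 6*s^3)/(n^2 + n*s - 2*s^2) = (n^2 - 7*n*s + 6*s^2)/(n + 2*s)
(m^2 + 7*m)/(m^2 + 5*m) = (m + 7)/(m + 5)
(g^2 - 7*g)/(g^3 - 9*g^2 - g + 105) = g/(g^2 - 2*g - 15)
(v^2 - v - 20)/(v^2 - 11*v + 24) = (v^2 - v - 20)/(v^2 - 11*v + 24)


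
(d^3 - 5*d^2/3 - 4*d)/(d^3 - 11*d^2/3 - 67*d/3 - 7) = d*(-3*d^2 + 5*d + 12)/(-3*d^3 + 11*d^2 + 67*d + 21)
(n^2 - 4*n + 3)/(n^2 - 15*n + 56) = (n^2 - 4*n + 3)/(n^2 - 15*n + 56)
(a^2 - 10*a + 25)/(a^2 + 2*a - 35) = (a - 5)/(a + 7)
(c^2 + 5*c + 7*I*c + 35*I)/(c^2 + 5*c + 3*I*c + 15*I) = (c + 7*I)/(c + 3*I)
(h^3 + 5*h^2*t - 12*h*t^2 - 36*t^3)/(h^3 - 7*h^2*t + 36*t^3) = (-h - 6*t)/(-h + 6*t)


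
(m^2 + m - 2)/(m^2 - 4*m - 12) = (m - 1)/(m - 6)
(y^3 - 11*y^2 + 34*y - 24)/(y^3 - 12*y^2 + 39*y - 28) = (y - 6)/(y - 7)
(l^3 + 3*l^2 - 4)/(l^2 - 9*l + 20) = (l^3 + 3*l^2 - 4)/(l^2 - 9*l + 20)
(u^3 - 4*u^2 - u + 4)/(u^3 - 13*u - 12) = (u - 1)/(u + 3)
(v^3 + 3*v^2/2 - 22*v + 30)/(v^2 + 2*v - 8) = (v^2 + 7*v/2 - 15)/(v + 4)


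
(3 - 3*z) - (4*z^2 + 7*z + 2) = -4*z^2 - 10*z + 1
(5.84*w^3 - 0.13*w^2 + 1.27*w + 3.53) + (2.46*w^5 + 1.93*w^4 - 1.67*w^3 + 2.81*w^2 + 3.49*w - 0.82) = 2.46*w^5 + 1.93*w^4 + 4.17*w^3 + 2.68*w^2 + 4.76*w + 2.71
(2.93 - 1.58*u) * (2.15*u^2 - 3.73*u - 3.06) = -3.397*u^3 + 12.1929*u^2 - 6.0941*u - 8.9658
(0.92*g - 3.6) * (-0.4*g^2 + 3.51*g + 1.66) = -0.368*g^3 + 4.6692*g^2 - 11.1088*g - 5.976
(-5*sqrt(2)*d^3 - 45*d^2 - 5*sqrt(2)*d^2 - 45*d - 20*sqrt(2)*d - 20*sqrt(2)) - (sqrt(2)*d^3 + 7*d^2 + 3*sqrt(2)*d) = -6*sqrt(2)*d^3 - 52*d^2 - 5*sqrt(2)*d^2 - 45*d - 23*sqrt(2)*d - 20*sqrt(2)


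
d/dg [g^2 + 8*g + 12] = 2*g + 8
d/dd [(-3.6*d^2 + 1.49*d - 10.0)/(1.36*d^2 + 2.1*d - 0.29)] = (-9.5864*d^2 + 29.288*d + 20.5679)/(1.8496*d^4 + 5.712*d^3 + 3.6212*d^2 - 1.218*d + 0.0841)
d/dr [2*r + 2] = 2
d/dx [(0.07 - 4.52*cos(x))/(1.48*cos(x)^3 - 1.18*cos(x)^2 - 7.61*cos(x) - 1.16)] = (-13.3792*cos(x)^3 + 5.6444*cos(x)^2 - 0.165199999999999*cos(x) - 5.7759)*sin(x)/(2.1904*cos(x)^6 - 3.4928*cos(x)^5 - 21.1332*cos(x)^4 + 14.526*cos(x)^3 + 60.6497*cos(x)^2 + 17.6552*cos(x) + 1.3456)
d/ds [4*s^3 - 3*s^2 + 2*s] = 12*s^2 - 6*s + 2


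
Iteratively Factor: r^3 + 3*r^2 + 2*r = (r)*(r^2 + 3*r + 2) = r*(r + 2)*(r + 1)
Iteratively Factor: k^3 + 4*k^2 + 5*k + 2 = (k + 1)*(k^2 + 3*k + 2) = (k + 1)*(k + 2)*(k + 1)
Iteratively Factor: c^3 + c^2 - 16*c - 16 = (c + 1)*(c^2 - 16) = (c + 1)*(c + 4)*(c - 4)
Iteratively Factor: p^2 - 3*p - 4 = (p + 1)*(p - 4)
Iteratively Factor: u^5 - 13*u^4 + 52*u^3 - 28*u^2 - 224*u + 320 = (u - 4)*(u^4 - 9*u^3 + 16*u^2 + 36*u - 80) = (u - 4)*(u - 2)*(u^3 - 7*u^2 + 2*u + 40) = (u - 5)*(u - 4)*(u - 2)*(u^2 - 2*u - 8) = (u - 5)*(u - 4)^2*(u - 2)*(u + 2)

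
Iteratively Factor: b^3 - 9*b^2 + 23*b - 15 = (b - 1)*(b^2 - 8*b + 15) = (b - 3)*(b - 1)*(b - 5)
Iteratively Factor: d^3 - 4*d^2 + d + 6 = (d + 1)*(d^2 - 5*d + 6) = (d - 2)*(d + 1)*(d - 3)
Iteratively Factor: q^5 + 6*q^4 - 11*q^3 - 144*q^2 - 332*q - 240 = (q + 2)*(q^4 + 4*q^3 - 19*q^2 - 106*q - 120) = (q + 2)^2*(q^3 + 2*q^2 - 23*q - 60) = (q - 5)*(q + 2)^2*(q^2 + 7*q + 12) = (q - 5)*(q + 2)^2*(q + 3)*(q + 4)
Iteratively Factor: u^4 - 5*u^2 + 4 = (u - 2)*(u^3 + 2*u^2 - u - 2) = (u - 2)*(u - 1)*(u^2 + 3*u + 2) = (u - 2)*(u - 1)*(u + 1)*(u + 2)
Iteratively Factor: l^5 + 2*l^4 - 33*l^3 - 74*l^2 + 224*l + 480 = (l - 5)*(l^4 + 7*l^3 + 2*l^2 - 64*l - 96) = (l - 5)*(l + 4)*(l^3 + 3*l^2 - 10*l - 24) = (l - 5)*(l + 4)^2*(l^2 - l - 6) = (l - 5)*(l + 2)*(l + 4)^2*(l - 3)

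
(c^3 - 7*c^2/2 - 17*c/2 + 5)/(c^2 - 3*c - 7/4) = 2*(-2*c^3 + 7*c^2 + 17*c - 10)/(-4*c^2 + 12*c + 7)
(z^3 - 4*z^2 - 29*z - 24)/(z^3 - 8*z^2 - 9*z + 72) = (z + 1)/(z - 3)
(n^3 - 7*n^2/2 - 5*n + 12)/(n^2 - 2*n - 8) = n - 3/2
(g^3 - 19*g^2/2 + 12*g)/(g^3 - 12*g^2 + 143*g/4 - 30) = 2*g/(2*g - 5)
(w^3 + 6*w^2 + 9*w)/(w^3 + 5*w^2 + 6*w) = (w + 3)/(w + 2)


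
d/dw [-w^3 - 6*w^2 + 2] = 3*w*(-w - 4)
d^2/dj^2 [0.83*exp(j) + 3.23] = 0.83*exp(j)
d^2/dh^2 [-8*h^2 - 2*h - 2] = -16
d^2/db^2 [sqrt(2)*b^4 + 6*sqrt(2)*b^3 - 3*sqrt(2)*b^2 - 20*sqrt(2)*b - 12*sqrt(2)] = sqrt(2)*(12*b^2 + 36*b - 6)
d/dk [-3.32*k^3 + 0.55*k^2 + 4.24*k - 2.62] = -9.96*k^2 + 1.1*k + 4.24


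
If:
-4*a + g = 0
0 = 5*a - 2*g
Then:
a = 0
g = 0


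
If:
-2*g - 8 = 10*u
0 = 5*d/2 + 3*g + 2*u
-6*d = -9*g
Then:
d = 48/127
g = 32/127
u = -108/127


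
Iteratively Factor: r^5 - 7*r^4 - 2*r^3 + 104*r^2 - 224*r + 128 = (r + 4)*(r^4 - 11*r^3 + 42*r^2 - 64*r + 32) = (r - 4)*(r + 4)*(r^3 - 7*r^2 + 14*r - 8) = (r - 4)*(r - 1)*(r + 4)*(r^2 - 6*r + 8) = (r - 4)*(r - 2)*(r - 1)*(r + 4)*(r - 4)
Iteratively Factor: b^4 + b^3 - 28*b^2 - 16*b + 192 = (b + 4)*(b^3 - 3*b^2 - 16*b + 48) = (b + 4)^2*(b^2 - 7*b + 12) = (b - 3)*(b + 4)^2*(b - 4)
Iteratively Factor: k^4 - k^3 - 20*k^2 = (k - 5)*(k^3 + 4*k^2) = k*(k - 5)*(k^2 + 4*k) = k^2*(k - 5)*(k + 4)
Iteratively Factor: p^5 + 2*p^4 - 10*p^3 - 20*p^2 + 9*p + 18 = (p - 3)*(p^4 + 5*p^3 + 5*p^2 - 5*p - 6) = (p - 3)*(p - 1)*(p^3 + 6*p^2 + 11*p + 6) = (p - 3)*(p - 1)*(p + 1)*(p^2 + 5*p + 6) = (p - 3)*(p - 1)*(p + 1)*(p + 2)*(p + 3)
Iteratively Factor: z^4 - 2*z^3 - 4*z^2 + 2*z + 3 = (z - 1)*(z^3 - z^2 - 5*z - 3) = (z - 1)*(z + 1)*(z^2 - 2*z - 3) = (z - 3)*(z - 1)*(z + 1)*(z + 1)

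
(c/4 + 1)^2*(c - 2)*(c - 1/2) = c^4/16 + 11*c^3/32 - 3*c^2/16 - 2*c + 1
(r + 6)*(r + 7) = r^2 + 13*r + 42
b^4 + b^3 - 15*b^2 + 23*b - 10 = (b - 2)*(b - 1)^2*(b + 5)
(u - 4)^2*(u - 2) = u^3 - 10*u^2 + 32*u - 32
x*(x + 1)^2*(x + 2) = x^4 + 4*x^3 + 5*x^2 + 2*x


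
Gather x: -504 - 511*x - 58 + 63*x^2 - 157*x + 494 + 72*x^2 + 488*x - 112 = 135*x^2 - 180*x - 180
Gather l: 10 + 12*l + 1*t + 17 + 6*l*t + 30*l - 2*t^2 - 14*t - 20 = l*(6*t + 42) - 2*t^2 - 13*t + 7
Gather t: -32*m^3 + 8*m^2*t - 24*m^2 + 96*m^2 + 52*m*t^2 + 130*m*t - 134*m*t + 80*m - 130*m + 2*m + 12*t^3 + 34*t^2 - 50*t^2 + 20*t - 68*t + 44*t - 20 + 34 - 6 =-32*m^3 + 72*m^2 - 48*m + 12*t^3 + t^2*(52*m - 16) + t*(8*m^2 - 4*m - 4) + 8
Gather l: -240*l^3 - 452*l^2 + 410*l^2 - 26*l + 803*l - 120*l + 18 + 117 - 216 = -240*l^3 - 42*l^2 + 657*l - 81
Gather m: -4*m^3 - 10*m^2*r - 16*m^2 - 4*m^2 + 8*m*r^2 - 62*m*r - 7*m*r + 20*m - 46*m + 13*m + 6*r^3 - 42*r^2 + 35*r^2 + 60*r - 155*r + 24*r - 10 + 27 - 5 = -4*m^3 + m^2*(-10*r - 20) + m*(8*r^2 - 69*r - 13) + 6*r^3 - 7*r^2 - 71*r + 12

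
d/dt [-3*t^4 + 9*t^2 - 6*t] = -12*t^3 + 18*t - 6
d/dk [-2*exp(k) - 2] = -2*exp(k)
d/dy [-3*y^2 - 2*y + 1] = -6*y - 2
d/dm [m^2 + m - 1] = 2*m + 1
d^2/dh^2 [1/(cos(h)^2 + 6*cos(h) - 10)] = (-8*sin(h)^4 + 156*sin(h)^2 - 75*cos(h) - 9*cos(3*h) + 36)/(2*(-sin(h)^2 + 6*cos(h) - 9)^3)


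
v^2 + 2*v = v*(v + 2)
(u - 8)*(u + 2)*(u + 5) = u^3 - u^2 - 46*u - 80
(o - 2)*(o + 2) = o^2 - 4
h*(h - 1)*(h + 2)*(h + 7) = h^4 + 8*h^3 + 5*h^2 - 14*h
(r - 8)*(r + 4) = r^2 - 4*r - 32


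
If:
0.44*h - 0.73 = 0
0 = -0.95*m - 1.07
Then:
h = 1.66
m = -1.13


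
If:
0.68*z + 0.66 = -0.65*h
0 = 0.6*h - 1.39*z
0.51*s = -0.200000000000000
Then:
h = -0.70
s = -0.39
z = -0.30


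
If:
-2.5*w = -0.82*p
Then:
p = 3.04878048780488*w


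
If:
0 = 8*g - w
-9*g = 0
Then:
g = 0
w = 0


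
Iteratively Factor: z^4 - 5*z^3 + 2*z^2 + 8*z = (z - 4)*(z^3 - z^2 - 2*z) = (z - 4)*(z - 2)*(z^2 + z) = (z - 4)*(z - 2)*(z + 1)*(z)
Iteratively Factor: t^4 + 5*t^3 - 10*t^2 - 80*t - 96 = (t + 2)*(t^3 + 3*t^2 - 16*t - 48) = (t + 2)*(t + 4)*(t^2 - t - 12) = (t - 4)*(t + 2)*(t + 4)*(t + 3)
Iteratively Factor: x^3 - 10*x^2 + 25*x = (x - 5)*(x^2 - 5*x) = (x - 5)^2*(x)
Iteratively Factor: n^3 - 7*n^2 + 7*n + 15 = (n - 3)*(n^2 - 4*n - 5) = (n - 3)*(n + 1)*(n - 5)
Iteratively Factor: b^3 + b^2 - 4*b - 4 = (b + 1)*(b^2 - 4) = (b - 2)*(b + 1)*(b + 2)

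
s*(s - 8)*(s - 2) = s^3 - 10*s^2 + 16*s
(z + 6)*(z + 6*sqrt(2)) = z^2 + 6*z + 6*sqrt(2)*z + 36*sqrt(2)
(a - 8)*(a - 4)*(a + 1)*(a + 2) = a^4 - 9*a^3 - 2*a^2 + 72*a + 64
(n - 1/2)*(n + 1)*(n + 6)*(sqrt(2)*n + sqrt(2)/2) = sqrt(2)*n^4 + 7*sqrt(2)*n^3 + 23*sqrt(2)*n^2/4 - 7*sqrt(2)*n/4 - 3*sqrt(2)/2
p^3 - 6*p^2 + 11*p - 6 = (p - 3)*(p - 2)*(p - 1)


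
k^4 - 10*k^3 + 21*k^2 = k^2*(k - 7)*(k - 3)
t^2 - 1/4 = (t - 1/2)*(t + 1/2)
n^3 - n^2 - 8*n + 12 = (n - 2)^2*(n + 3)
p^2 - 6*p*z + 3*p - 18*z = (p + 3)*(p - 6*z)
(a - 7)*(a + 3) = a^2 - 4*a - 21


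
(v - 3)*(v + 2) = v^2 - v - 6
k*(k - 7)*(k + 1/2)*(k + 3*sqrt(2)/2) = k^4 - 13*k^3/2 + 3*sqrt(2)*k^3/2 - 39*sqrt(2)*k^2/4 - 7*k^2/2 - 21*sqrt(2)*k/4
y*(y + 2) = y^2 + 2*y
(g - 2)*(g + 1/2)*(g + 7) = g^3 + 11*g^2/2 - 23*g/2 - 7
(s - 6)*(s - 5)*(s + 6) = s^3 - 5*s^2 - 36*s + 180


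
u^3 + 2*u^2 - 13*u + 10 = (u - 2)*(u - 1)*(u + 5)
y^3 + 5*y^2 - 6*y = y*(y - 1)*(y + 6)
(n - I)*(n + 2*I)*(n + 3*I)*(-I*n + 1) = -I*n^4 + 5*n^3 + 5*I*n^2 + 5*n + 6*I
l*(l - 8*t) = l^2 - 8*l*t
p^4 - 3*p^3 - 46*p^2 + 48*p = p*(p - 8)*(p - 1)*(p + 6)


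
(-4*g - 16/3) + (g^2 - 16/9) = g^2 - 4*g - 64/9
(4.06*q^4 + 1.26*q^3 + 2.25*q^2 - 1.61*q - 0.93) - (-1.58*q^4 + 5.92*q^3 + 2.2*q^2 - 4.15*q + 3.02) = 5.64*q^4 - 4.66*q^3 + 0.0499999999999998*q^2 + 2.54*q - 3.95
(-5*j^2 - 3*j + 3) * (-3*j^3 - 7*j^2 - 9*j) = 15*j^5 + 44*j^4 + 57*j^3 + 6*j^2 - 27*j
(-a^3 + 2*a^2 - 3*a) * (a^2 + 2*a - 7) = -a^5 + 8*a^3 - 20*a^2 + 21*a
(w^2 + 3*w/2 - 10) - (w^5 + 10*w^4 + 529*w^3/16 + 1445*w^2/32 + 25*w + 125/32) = -w^5 - 10*w^4 - 529*w^3/16 - 1413*w^2/32 - 47*w/2 - 445/32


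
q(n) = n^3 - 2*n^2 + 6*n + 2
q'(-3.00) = 45.00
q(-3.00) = -61.00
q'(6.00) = 90.00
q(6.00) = 182.00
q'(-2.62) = 37.07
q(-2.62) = -45.43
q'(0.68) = 4.67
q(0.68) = 5.47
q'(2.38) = 13.47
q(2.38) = 18.43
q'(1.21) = 5.55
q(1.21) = 8.10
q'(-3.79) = 64.25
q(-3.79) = -103.91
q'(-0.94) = 12.41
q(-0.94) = -6.24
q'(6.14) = 94.54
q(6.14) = 194.92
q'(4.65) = 52.27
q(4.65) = 87.20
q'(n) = 3*n^2 - 4*n + 6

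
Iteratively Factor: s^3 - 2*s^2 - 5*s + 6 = (s - 3)*(s^2 + s - 2) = (s - 3)*(s - 1)*(s + 2)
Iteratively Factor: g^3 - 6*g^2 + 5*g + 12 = (g - 3)*(g^2 - 3*g - 4) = (g - 3)*(g + 1)*(g - 4)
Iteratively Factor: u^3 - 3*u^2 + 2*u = (u - 1)*(u^2 - 2*u) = (u - 2)*(u - 1)*(u)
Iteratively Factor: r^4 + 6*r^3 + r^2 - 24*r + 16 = (r + 4)*(r^3 + 2*r^2 - 7*r + 4) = (r + 4)^2*(r^2 - 2*r + 1) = (r - 1)*(r + 4)^2*(r - 1)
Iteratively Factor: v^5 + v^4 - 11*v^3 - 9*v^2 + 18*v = (v + 3)*(v^4 - 2*v^3 - 5*v^2 + 6*v) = (v - 1)*(v + 3)*(v^3 - v^2 - 6*v) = v*(v - 1)*(v + 3)*(v^2 - v - 6) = v*(v - 1)*(v + 2)*(v + 3)*(v - 3)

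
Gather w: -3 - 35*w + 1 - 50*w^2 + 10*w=-50*w^2 - 25*w - 2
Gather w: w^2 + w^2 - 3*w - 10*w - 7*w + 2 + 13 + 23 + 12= 2*w^2 - 20*w + 50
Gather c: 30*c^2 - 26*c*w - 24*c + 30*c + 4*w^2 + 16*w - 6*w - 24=30*c^2 + c*(6 - 26*w) + 4*w^2 + 10*w - 24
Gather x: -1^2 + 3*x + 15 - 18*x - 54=-15*x - 40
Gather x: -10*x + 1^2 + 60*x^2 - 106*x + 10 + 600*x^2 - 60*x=660*x^2 - 176*x + 11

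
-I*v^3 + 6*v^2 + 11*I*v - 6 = (v + 2*I)*(v + 3*I)*(-I*v + 1)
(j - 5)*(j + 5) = j^2 - 25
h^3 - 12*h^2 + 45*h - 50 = (h - 5)^2*(h - 2)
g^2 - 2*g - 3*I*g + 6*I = (g - 2)*(g - 3*I)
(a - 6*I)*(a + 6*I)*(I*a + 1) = I*a^3 + a^2 + 36*I*a + 36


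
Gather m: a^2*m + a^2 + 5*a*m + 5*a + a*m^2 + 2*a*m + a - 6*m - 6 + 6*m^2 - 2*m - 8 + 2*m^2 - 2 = a^2 + 6*a + m^2*(a + 8) + m*(a^2 + 7*a - 8) - 16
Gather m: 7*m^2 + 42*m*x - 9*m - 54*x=7*m^2 + m*(42*x - 9) - 54*x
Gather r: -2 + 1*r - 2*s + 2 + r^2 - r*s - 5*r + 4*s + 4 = r^2 + r*(-s - 4) + 2*s + 4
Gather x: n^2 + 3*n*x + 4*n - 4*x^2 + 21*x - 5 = n^2 + 4*n - 4*x^2 + x*(3*n + 21) - 5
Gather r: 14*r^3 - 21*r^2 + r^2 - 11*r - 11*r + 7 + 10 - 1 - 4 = 14*r^3 - 20*r^2 - 22*r + 12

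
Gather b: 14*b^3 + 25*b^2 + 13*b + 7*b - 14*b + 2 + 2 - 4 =14*b^3 + 25*b^2 + 6*b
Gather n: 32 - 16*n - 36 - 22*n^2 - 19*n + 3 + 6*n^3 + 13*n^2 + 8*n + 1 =6*n^3 - 9*n^2 - 27*n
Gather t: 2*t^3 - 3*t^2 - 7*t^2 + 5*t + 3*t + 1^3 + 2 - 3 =2*t^3 - 10*t^2 + 8*t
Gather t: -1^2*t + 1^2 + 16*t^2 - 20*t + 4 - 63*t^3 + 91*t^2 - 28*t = -63*t^3 + 107*t^2 - 49*t + 5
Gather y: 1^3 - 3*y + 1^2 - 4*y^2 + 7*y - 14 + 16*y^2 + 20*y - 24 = 12*y^2 + 24*y - 36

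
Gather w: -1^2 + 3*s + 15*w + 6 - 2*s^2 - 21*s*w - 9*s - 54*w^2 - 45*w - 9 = -2*s^2 - 6*s - 54*w^2 + w*(-21*s - 30) - 4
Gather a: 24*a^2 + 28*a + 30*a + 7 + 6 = 24*a^2 + 58*a + 13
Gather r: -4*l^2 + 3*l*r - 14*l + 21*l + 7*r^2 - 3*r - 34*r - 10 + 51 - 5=-4*l^2 + 7*l + 7*r^2 + r*(3*l - 37) + 36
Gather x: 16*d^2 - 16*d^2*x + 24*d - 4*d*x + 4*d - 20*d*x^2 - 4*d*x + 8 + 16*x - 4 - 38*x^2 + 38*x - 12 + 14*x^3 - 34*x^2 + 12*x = 16*d^2 + 28*d + 14*x^3 + x^2*(-20*d - 72) + x*(-16*d^2 - 8*d + 66) - 8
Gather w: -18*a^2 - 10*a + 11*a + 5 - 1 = -18*a^2 + a + 4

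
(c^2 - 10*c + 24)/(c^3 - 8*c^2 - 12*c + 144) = (c - 4)/(c^2 - 2*c - 24)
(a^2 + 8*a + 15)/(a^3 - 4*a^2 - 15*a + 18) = (a + 5)/(a^2 - 7*a + 6)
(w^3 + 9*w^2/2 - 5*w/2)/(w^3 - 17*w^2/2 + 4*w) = (w + 5)/(w - 8)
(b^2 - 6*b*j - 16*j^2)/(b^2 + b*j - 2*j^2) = (b - 8*j)/(b - j)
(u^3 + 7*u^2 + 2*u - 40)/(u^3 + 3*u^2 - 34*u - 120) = (u - 2)/(u - 6)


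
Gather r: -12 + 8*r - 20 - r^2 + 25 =-r^2 + 8*r - 7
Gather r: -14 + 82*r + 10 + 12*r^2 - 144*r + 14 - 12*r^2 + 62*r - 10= 0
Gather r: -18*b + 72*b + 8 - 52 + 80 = 54*b + 36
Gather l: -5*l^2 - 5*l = -5*l^2 - 5*l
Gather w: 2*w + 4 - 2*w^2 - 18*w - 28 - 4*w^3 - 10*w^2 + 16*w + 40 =-4*w^3 - 12*w^2 + 16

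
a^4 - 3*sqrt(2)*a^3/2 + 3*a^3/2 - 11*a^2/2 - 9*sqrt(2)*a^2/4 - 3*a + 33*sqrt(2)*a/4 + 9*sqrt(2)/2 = (a - 2)*(a + 1/2)*(a + 3)*(a - 3*sqrt(2)/2)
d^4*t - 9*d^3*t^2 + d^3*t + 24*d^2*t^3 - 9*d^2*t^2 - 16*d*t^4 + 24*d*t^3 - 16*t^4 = (d - 4*t)^2*(d - t)*(d*t + t)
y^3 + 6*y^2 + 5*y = y*(y + 1)*(y + 5)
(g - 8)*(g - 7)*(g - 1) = g^3 - 16*g^2 + 71*g - 56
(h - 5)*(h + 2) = h^2 - 3*h - 10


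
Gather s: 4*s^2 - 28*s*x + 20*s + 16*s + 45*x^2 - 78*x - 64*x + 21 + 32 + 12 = 4*s^2 + s*(36 - 28*x) + 45*x^2 - 142*x + 65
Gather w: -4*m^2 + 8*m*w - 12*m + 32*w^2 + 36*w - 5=-4*m^2 - 12*m + 32*w^2 + w*(8*m + 36) - 5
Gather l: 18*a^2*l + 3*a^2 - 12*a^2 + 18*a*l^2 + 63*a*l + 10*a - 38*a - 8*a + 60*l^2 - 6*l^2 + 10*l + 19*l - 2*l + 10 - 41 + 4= -9*a^2 - 36*a + l^2*(18*a + 54) + l*(18*a^2 + 63*a + 27) - 27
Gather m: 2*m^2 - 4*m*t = 2*m^2 - 4*m*t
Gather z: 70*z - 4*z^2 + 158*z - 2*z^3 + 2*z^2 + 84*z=-2*z^3 - 2*z^2 + 312*z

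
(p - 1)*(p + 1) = p^2 - 1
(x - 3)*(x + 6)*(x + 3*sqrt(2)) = x^3 + 3*x^2 + 3*sqrt(2)*x^2 - 18*x + 9*sqrt(2)*x - 54*sqrt(2)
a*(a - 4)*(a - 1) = a^3 - 5*a^2 + 4*a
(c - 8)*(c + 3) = c^2 - 5*c - 24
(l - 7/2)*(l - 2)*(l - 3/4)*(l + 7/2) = l^4 - 11*l^3/4 - 43*l^2/4 + 539*l/16 - 147/8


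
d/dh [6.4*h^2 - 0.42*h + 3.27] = 12.8*h - 0.42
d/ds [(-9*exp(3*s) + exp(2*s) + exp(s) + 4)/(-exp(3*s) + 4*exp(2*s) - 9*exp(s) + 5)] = (-35*exp(4*s) + 164*exp(3*s) - 136*exp(2*s) - 22*exp(s) + 41)*exp(s)/(exp(6*s) - 8*exp(5*s) + 34*exp(4*s) - 82*exp(3*s) + 121*exp(2*s) - 90*exp(s) + 25)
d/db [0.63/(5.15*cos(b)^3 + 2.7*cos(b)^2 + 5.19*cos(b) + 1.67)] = (9.7335*cos(b)^2 + 3.402*cos(b) + 3.2697)*sin(b)/(5.15*cos(b)^3 + 2.7*cos(b)^2 + 5.19*cos(b) + 1.67)^2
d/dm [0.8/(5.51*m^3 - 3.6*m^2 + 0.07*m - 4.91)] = (-13.224*m^2 + 5.76*m - 0.056)/(5.51*m^3 - 3.6*m^2 + 0.07*m - 4.91)^2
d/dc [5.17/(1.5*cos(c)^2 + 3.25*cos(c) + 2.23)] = (15.51*cos(c) + 16.8025)*sin(c)/(1.5*cos(c)^2 + 3.25*cos(c) + 2.23)^2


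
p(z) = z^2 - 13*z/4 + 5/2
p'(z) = 2*z - 13/4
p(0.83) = 0.49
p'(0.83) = -1.59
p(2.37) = 0.41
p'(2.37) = 1.49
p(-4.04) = 31.95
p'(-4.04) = -11.33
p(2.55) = 0.72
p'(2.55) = 1.85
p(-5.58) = 51.77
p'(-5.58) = -14.41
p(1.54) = -0.13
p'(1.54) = -0.17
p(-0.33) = 3.68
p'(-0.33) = -3.91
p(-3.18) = 22.95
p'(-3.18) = -9.61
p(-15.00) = 276.25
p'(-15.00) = -33.25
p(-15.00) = 276.25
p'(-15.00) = -33.25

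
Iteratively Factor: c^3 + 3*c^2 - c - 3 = (c + 3)*(c^2 - 1) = (c - 1)*(c + 3)*(c + 1)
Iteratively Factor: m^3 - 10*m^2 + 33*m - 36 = (m - 4)*(m^2 - 6*m + 9) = (m - 4)*(m - 3)*(m - 3)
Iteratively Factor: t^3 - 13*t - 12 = (t + 1)*(t^2 - t - 12) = (t - 4)*(t + 1)*(t + 3)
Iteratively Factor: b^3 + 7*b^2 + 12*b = (b + 4)*(b^2 + 3*b) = b*(b + 4)*(b + 3)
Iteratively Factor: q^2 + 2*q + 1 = (q + 1)*(q + 1)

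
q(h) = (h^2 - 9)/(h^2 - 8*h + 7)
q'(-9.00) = -0.04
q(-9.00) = 0.45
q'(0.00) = -1.47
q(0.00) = -1.29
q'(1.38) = -9.44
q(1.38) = 3.32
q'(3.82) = -0.83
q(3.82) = -0.62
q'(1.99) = -1.63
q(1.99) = 1.02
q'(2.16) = -1.28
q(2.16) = 0.77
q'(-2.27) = -0.20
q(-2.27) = -0.13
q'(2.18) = -1.24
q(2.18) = 0.75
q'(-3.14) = -0.14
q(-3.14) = 0.02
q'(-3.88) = -0.11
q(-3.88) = 0.11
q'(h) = 2*h/(h^2 - 8*h + 7) + (8 - 2*h)*(h^2 - 9)/(h^2 - 8*h + 7)^2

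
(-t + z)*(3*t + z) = -3*t^2 + 2*t*z + z^2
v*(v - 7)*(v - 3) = v^3 - 10*v^2 + 21*v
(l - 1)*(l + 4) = l^2 + 3*l - 4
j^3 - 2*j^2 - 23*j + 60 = (j - 4)*(j - 3)*(j + 5)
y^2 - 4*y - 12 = (y - 6)*(y + 2)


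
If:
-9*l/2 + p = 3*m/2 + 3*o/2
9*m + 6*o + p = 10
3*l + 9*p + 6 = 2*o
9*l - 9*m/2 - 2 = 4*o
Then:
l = -44/699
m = 5116/699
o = -2068/233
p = -610/233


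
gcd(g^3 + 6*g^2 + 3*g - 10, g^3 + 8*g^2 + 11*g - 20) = g^2 + 4*g - 5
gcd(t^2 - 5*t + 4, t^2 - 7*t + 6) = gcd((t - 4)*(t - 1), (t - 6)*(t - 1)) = t - 1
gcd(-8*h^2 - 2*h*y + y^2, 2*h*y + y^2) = 2*h + y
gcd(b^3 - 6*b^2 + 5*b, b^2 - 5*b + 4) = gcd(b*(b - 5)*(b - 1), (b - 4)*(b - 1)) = b - 1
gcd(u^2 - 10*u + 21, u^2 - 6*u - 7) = u - 7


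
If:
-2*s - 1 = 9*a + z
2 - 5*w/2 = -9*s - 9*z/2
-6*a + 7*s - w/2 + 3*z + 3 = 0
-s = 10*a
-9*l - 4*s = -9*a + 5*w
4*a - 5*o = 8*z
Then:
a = 5/349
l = 2395/3141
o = 2372/1745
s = -50/349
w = -430/349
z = -294/349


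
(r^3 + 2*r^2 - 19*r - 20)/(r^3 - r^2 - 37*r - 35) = (r - 4)/(r - 7)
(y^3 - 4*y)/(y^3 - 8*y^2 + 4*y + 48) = y*(y - 2)/(y^2 - 10*y + 24)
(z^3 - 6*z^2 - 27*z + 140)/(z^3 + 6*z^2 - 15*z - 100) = (z - 7)/(z + 5)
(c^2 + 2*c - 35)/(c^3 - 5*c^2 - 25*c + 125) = (c + 7)/(c^2 - 25)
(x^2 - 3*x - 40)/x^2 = 1 - 3/x - 40/x^2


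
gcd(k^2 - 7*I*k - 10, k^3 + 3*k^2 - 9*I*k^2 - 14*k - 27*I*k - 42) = k - 2*I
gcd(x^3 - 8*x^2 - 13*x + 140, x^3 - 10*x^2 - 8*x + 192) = x + 4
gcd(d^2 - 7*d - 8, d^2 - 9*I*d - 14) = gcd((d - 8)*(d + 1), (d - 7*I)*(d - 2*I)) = 1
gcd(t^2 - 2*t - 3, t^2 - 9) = t - 3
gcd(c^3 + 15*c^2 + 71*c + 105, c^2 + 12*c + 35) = c^2 + 12*c + 35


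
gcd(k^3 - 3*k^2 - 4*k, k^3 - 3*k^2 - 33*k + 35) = 1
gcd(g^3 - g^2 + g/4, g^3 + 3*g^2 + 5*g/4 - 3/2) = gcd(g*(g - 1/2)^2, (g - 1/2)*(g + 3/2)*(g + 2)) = g - 1/2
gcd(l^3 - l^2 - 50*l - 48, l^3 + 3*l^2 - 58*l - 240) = l^2 - 2*l - 48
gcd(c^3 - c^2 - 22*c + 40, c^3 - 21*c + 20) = c^2 + c - 20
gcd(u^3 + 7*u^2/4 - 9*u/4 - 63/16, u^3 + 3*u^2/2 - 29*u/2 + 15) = u - 3/2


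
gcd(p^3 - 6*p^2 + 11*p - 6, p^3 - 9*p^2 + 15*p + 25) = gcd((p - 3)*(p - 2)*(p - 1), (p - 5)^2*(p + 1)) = 1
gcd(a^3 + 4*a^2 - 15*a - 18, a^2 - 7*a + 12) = a - 3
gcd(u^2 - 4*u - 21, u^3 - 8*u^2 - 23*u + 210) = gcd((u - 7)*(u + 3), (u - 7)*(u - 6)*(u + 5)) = u - 7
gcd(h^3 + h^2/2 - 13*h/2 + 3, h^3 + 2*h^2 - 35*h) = 1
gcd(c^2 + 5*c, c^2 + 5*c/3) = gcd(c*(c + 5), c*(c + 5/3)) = c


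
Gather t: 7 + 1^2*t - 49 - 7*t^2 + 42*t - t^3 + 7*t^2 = -t^3 + 43*t - 42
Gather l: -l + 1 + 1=2 - l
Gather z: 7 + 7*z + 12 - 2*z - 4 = 5*z + 15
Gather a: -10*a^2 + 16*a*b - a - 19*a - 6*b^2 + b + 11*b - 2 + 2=-10*a^2 + a*(16*b - 20) - 6*b^2 + 12*b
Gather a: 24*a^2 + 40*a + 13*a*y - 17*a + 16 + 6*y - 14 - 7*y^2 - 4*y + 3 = 24*a^2 + a*(13*y + 23) - 7*y^2 + 2*y + 5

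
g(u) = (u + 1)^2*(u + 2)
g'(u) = (u + 1)^2 + (u + 2)*(2*u + 2)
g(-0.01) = 1.95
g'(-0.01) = 4.92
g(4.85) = 234.42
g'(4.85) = 114.37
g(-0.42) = 0.53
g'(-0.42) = 2.17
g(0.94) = 11.06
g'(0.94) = 15.17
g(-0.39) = 0.60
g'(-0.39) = 2.34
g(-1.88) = 0.09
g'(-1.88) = 0.56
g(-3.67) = -11.91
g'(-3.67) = 16.05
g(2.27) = 45.66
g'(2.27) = 38.62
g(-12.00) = -1210.00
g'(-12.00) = 341.00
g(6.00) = 392.00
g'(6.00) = 161.00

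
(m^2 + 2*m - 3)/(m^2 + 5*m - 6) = (m + 3)/(m + 6)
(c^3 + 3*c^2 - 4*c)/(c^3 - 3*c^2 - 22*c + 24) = c/(c - 6)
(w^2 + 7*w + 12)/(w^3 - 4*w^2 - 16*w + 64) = (w + 3)/(w^2 - 8*w + 16)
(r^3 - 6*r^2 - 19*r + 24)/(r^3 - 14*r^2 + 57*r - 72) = (r^2 + 2*r - 3)/(r^2 - 6*r + 9)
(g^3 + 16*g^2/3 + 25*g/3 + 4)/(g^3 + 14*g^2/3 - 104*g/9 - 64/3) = 3*(g^2 + 4*g + 3)/(3*g^2 + 10*g - 48)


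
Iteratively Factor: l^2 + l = (l)*(l + 1)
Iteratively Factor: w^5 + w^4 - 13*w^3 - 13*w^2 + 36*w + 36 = (w - 3)*(w^4 + 4*w^3 - w^2 - 16*w - 12) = (w - 3)*(w - 2)*(w^3 + 6*w^2 + 11*w + 6) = (w - 3)*(w - 2)*(w + 2)*(w^2 + 4*w + 3) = (w - 3)*(w - 2)*(w + 1)*(w + 2)*(w + 3)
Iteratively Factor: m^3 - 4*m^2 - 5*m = (m)*(m^2 - 4*m - 5) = m*(m + 1)*(m - 5)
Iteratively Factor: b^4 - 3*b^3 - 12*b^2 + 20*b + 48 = (b - 4)*(b^3 + b^2 - 8*b - 12) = (b - 4)*(b + 2)*(b^2 - b - 6) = (b - 4)*(b - 3)*(b + 2)*(b + 2)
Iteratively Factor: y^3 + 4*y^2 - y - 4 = (y - 1)*(y^2 + 5*y + 4) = (y - 1)*(y + 1)*(y + 4)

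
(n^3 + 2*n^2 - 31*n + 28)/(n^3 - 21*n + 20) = (n + 7)/(n + 5)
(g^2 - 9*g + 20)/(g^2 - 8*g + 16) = (g - 5)/(g - 4)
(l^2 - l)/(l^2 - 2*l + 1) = l/(l - 1)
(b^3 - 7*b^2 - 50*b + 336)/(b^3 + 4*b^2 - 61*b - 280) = (b - 6)/(b + 5)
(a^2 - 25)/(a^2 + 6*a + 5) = (a - 5)/(a + 1)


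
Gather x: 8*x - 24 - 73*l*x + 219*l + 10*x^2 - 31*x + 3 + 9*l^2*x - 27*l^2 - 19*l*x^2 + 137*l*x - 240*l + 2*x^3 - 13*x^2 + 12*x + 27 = -27*l^2 - 21*l + 2*x^3 + x^2*(-19*l - 3) + x*(9*l^2 + 64*l - 11) + 6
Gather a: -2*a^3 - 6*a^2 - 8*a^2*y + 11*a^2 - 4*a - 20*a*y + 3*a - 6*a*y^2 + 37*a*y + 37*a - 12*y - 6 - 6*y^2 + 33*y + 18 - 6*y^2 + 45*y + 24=-2*a^3 + a^2*(5 - 8*y) + a*(-6*y^2 + 17*y + 36) - 12*y^2 + 66*y + 36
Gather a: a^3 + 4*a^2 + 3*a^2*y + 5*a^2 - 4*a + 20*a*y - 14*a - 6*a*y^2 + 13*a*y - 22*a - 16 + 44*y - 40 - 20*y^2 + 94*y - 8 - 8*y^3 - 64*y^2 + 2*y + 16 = a^3 + a^2*(3*y + 9) + a*(-6*y^2 + 33*y - 40) - 8*y^3 - 84*y^2 + 140*y - 48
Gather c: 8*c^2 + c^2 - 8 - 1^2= 9*c^2 - 9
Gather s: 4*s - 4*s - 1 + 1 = 0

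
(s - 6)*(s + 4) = s^2 - 2*s - 24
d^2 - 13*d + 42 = (d - 7)*(d - 6)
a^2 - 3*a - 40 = (a - 8)*(a + 5)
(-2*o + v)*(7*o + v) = -14*o^2 + 5*o*v + v^2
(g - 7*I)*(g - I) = g^2 - 8*I*g - 7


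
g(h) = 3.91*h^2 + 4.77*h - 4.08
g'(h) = 7.82*h + 4.77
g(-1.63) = -1.47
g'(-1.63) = -7.98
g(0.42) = -1.39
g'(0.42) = 8.05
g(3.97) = 76.48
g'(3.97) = 35.82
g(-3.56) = 28.49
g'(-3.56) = -23.07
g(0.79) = 2.13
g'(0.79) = 10.95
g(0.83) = 2.57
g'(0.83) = 11.26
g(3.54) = 61.80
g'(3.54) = 32.45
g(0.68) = 0.97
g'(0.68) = 10.09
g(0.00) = -4.08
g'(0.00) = 4.77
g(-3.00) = 16.80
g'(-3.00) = -18.69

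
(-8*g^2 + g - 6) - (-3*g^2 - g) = -5*g^2 + 2*g - 6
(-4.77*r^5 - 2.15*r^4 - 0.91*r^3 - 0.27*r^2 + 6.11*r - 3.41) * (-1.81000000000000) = 8.6337*r^5 + 3.8915*r^4 + 1.6471*r^3 + 0.4887*r^2 - 11.0591*r + 6.1721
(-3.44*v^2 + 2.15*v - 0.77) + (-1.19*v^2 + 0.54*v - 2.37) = -4.63*v^2 + 2.69*v - 3.14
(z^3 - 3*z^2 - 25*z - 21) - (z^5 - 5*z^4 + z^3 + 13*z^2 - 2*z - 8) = -z^5 + 5*z^4 - 16*z^2 - 23*z - 13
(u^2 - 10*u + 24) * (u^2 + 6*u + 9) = u^4 - 4*u^3 - 27*u^2 + 54*u + 216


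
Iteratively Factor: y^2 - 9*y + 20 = (y - 5)*(y - 4)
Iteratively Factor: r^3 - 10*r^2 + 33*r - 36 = (r - 3)*(r^2 - 7*r + 12) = (r - 3)^2*(r - 4)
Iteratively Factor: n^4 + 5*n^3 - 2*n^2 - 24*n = (n + 4)*(n^3 + n^2 - 6*n) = n*(n + 4)*(n^2 + n - 6) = n*(n - 2)*(n + 4)*(n + 3)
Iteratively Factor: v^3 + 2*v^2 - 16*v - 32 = (v + 4)*(v^2 - 2*v - 8) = (v - 4)*(v + 4)*(v + 2)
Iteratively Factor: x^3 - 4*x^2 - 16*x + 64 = (x - 4)*(x^2 - 16) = (x - 4)*(x + 4)*(x - 4)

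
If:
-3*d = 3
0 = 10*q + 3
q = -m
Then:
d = -1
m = 3/10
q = -3/10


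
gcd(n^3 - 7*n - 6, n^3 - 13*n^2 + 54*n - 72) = n - 3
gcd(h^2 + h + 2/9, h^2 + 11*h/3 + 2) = h + 2/3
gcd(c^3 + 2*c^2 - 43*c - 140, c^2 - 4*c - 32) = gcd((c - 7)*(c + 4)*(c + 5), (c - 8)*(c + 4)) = c + 4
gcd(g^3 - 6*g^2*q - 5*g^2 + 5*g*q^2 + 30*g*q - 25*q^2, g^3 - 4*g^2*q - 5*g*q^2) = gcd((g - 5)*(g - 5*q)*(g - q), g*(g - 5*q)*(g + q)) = -g + 5*q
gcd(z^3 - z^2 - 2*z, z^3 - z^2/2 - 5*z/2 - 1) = z^2 - z - 2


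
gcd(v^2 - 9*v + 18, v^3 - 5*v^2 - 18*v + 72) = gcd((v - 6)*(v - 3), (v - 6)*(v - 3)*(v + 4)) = v^2 - 9*v + 18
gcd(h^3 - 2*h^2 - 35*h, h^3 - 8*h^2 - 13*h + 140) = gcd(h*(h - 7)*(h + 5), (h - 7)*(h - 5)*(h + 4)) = h - 7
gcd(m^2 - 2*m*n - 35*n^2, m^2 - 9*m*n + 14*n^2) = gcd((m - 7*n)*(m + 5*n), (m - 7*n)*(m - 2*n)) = m - 7*n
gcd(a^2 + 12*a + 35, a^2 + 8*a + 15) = a + 5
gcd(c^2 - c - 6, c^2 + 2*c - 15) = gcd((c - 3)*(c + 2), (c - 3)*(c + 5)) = c - 3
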